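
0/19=0  =  0.00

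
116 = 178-62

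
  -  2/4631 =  - 2/4631 = -  0.00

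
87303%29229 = 28845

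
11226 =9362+1864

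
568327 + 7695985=8264312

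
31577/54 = 31577/54 = 584.76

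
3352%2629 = 723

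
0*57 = 0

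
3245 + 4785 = 8030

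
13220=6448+6772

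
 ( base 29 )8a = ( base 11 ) 200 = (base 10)242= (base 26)98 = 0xf2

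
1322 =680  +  642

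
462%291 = 171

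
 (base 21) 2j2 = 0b10100000011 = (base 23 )29I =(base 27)1KE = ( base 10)1283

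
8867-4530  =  4337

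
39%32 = 7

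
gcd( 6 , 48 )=6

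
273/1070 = 273/1070 = 0.26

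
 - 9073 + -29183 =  - 38256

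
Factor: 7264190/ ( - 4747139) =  - 2^1 * 5^1*463^( - 1 ) * 10253^(  -  1)*726419^1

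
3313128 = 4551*728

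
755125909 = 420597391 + 334528518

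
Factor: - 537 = -3^1*179^1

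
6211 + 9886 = 16097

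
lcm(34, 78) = 1326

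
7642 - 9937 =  - 2295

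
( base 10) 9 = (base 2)1001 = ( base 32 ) 9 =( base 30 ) 9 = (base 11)9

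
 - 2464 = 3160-5624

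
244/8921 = 244/8921 = 0.03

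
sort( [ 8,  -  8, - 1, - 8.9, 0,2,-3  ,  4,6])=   [ - 8.9,- 8,-3, - 1, 0, 2,  4,6,8 ]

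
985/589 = 985/589 = 1.67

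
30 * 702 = 21060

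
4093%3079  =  1014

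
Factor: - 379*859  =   - 379^1*859^1= -325561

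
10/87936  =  5/43968 = 0.00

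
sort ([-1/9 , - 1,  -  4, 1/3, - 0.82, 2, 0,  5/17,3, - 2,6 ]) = [ - 4, - 2,  -  1,-0.82, -1/9 , 0, 5/17,  1/3,2,  3, 6]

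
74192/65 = 74192/65 = 1141.42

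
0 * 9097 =0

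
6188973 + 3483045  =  9672018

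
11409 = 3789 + 7620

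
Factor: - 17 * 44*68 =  -2^4* 11^1 * 17^2= - 50864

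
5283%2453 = 377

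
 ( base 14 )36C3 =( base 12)5663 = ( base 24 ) GF3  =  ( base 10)9579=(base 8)22553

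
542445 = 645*841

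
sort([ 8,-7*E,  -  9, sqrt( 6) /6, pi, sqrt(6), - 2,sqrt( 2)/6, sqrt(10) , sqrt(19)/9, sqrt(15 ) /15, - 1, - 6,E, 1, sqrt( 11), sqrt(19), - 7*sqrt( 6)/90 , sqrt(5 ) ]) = [-7*E, - 9, - 6, - 2, - 1,-7 * sqrt ( 6)/90,sqrt( 2 ) /6, sqrt( 15 )/15,sqrt(6)/6, sqrt(19 ) /9,  1,sqrt(5),sqrt(6 ) , E, pi, sqrt(10 ), sqrt(11 ),sqrt( 19 ),8]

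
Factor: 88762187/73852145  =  5^( -1)*19^( - 1)*6301^1*  14087^1*777391^(- 1 ) 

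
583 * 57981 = 33802923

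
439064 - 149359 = 289705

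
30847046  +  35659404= 66506450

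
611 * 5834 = 3564574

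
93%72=21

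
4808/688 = 601/86 = 6.99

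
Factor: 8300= 2^2*5^2*83^1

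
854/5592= 427/2796 = 0.15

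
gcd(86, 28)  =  2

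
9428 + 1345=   10773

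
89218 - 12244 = 76974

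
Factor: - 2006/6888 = -1003/3444 = - 2^( - 2 )*3^( - 1 )*7^( -1) * 17^1*41^ ( - 1)  *59^1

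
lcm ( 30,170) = 510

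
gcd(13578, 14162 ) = 146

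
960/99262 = 480/49631 = 0.01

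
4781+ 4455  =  9236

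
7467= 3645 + 3822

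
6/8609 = 6/8609 =0.00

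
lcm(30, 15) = 30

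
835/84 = 835/84=9.94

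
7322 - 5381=1941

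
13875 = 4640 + 9235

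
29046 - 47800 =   -  18754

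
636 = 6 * 106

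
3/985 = 3/985 = 0.00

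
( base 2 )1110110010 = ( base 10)946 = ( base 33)SM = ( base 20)276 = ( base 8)1662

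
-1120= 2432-3552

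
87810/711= 123+119/237=123.50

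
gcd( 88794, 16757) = 1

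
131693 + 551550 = 683243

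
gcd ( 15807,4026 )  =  33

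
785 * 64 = 50240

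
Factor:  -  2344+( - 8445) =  - 10789^1 = - 10789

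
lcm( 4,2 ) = 4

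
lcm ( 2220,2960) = 8880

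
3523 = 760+2763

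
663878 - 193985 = 469893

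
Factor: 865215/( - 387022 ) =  - 50895/22766 = -2^( - 1)*3^3*5^1*13^1*29^1*11383^( - 1 )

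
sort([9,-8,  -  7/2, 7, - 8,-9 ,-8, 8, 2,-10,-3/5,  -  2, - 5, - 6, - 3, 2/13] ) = [  -  10 ,-9, - 8, - 8,-8,-6, - 5, - 7/2, - 3,-2, - 3/5, 2/13,2, 7, 8 , 9]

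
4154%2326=1828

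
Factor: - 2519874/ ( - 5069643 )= 839958/1689881 =2^1*3^1*7^2 * 2857^1 * 1689881^( - 1 )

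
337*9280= 3127360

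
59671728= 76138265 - 16466537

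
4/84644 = 1/21161=0.00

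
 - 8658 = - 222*39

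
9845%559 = 342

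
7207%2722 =1763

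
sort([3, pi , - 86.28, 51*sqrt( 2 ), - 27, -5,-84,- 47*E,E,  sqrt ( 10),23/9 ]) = [ - 47* E, - 86.28, - 84, - 27, - 5, 23/9,  E,  3,pi, sqrt( 10),  51 *sqrt ( 2) ] 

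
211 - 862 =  - 651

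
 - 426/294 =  - 2 + 27/49 = - 1.45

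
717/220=717/220  =  3.26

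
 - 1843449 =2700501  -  4543950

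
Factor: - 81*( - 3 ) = 3^5 = 243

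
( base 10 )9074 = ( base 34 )7SU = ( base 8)21562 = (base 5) 242244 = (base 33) 8AW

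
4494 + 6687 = 11181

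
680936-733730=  - 52794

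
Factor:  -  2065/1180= - 7/4 = -2^ ( - 2 )*7^1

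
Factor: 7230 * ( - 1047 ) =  - 7569810 = - 2^1*3^2*5^1*241^1*349^1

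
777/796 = 777/796 = 0.98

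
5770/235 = 1154/47 = 24.55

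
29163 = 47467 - 18304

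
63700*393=25034100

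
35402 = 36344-942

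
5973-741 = 5232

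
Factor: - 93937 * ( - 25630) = 2^1*5^1 * 11^1*233^1 *93937^1  =  2407605310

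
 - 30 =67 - 97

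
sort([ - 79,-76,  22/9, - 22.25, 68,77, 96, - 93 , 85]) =[ - 93, - 79,  -  76, - 22.25, 22/9,68, 77,85, 96]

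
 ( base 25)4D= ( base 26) 49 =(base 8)161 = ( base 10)113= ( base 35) 38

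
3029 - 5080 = -2051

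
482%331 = 151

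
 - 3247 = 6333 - 9580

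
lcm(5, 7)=35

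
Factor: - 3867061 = - 11^1*351551^1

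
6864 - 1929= 4935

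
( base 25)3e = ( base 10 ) 89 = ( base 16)59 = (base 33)2n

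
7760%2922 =1916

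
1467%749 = 718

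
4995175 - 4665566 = 329609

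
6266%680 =146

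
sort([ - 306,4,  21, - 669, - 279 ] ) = [ - 669,- 306, - 279, 4, 21]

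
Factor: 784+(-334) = 2^1*3^2*5^2 = 450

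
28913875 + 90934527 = 119848402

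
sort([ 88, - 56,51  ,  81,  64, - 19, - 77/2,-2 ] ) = [- 56, - 77/2 , - 19 , - 2, 51, 64, 81,88]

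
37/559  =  37/559 = 0.07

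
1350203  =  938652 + 411551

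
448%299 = 149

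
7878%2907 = 2064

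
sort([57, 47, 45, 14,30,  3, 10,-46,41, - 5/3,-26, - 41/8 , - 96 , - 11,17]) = [ - 96,-46, - 26,  -  11, - 41/8, - 5/3, 3, 10,14, 17, 30, 41,45, 47, 57]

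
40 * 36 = 1440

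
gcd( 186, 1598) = 2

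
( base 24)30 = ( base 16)48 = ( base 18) 40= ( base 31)2a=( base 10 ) 72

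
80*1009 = 80720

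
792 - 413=379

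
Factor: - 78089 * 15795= - 3^5*5^1*11^1*13^1*31^1*229^1 =- 1233415755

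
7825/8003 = 7825/8003 = 0.98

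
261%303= 261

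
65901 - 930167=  - 864266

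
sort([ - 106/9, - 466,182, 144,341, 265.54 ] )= [-466 , - 106/9  ,  144,  182 , 265.54, 341] 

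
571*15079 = 8610109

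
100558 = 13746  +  86812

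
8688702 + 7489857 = 16178559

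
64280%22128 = 20024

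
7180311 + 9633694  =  16814005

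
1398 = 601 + 797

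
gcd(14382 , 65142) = 846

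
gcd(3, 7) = 1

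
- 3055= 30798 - 33853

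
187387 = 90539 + 96848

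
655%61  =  45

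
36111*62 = 2238882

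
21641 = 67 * 323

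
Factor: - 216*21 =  - 4536 = - 2^3*3^4*7^1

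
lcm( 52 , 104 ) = 104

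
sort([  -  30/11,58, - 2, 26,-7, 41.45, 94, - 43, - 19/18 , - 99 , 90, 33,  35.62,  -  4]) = [ - 99,  -  43,-7,-4,- 30/11, - 2,-19/18,  26, 33,35.62,41.45,58,90,94] 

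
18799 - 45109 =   -  26310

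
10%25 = 10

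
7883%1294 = 119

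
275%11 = 0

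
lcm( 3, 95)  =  285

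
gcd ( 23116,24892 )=4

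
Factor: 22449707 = 7^1*17^1* 188653^1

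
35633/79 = 451 + 4/79=451.05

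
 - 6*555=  - 3330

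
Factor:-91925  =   - 5^2*3677^1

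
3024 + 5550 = 8574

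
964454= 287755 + 676699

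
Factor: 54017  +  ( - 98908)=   -  44891 = -7^1 * 11^2*53^1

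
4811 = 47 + 4764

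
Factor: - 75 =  - 3^1 * 5^2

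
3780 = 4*945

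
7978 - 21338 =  - 13360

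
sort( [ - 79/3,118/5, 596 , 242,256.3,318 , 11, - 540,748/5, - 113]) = [ - 540, - 113, - 79/3,11, 118/5,748/5, 242,256.3,318,596 ]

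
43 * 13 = 559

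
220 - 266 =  - 46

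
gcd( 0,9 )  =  9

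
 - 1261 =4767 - 6028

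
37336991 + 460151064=497488055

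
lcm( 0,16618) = 0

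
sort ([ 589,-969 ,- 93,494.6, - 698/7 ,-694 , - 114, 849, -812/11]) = [ - 969,  -  694,-114, - 698/7, - 93,- 812/11, 494.6, 589,849]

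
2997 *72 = 215784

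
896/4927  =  896/4927= 0.18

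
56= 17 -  - 39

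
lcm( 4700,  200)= 9400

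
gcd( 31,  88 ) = 1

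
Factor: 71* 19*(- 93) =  - 3^1*19^1*31^1*71^1 = -  125457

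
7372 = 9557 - 2185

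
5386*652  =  3511672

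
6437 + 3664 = 10101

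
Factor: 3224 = 2^3*13^1*31^1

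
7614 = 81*94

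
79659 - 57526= 22133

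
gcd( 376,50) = 2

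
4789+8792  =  13581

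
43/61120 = 43/61120 = 0.00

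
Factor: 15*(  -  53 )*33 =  - 26235= - 3^2*5^1*11^1*53^1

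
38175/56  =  38175/56  =  681.70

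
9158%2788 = 794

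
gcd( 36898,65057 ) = 971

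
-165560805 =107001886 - 272562691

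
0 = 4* 0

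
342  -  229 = 113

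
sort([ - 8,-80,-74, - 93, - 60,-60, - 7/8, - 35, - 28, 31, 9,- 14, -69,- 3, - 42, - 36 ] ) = [ - 93, - 80, - 74,  -  69, - 60, - 60, - 42, - 36,-35, - 28, - 14,  -  8 , - 3, - 7/8, 9, 31]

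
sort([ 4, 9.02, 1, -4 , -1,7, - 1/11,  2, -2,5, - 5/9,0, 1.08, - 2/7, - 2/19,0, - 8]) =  [ - 8, - 4, - 2, - 1, - 5/9, - 2/7, - 2/19, - 1/11,0,  0 , 1,1.08, 2,4 , 5, 7,9.02 ]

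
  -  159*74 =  - 11766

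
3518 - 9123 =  - 5605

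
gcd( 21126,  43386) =42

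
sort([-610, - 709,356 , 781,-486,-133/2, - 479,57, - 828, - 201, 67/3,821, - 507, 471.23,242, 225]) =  [ - 828, - 709, - 610,-507 ,- 486 , - 479, - 201,  -  133/2,67/3,57,225,242, 356 , 471.23, 781,  821 ] 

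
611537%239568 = 132401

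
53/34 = 53/34 =1.56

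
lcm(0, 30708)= 0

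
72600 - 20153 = 52447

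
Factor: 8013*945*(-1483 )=-3^4*5^1*7^1*1483^1*2671^1 = - 11229698655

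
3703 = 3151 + 552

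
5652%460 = 132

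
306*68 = 20808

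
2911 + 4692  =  7603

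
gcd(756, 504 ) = 252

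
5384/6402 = 2692/3201 = 0.84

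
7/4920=7/4920= 0.00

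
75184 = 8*9398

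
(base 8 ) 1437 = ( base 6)3411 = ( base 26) 14J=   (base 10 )799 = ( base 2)1100011111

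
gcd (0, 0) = 0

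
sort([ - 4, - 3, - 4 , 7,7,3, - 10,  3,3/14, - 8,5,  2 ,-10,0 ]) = [ - 10, - 10,-8, - 4, - 4,  -  3,0, 3/14, 2, 3,3,5,7, 7]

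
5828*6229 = 36302612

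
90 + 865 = 955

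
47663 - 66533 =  - 18870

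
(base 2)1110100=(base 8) 164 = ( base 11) A6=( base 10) 116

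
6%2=0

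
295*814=240130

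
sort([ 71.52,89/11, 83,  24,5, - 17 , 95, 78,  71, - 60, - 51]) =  [ - 60,-51, - 17, 5, 89/11,24,71 , 71.52,78, 83,  95 ]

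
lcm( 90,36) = 180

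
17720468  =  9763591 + 7956877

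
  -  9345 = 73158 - 82503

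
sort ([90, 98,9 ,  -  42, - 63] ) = [-63, - 42,9, 90, 98]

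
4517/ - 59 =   -  4517/59 = - 76.56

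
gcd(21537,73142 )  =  1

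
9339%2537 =1728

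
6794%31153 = 6794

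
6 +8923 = 8929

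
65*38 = 2470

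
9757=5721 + 4036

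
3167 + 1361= 4528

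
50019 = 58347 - 8328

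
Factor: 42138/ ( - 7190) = -3^2*5^( - 1) * 719^( - 1 ) * 2341^1 = - 21069/3595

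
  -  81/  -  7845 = 27/2615 = 0.01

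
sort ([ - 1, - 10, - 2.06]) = [ - 10, - 2.06, -1]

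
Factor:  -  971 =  - 971^1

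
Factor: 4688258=2^1*59^1*67^1*593^1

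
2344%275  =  144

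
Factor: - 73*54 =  - 3942 = - 2^1*3^3*73^1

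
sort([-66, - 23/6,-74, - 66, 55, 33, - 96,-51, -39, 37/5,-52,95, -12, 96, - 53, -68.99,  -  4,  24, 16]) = [ - 96,-74,  -  68.99,-66, - 66,  -  53, -52,-51,  -  39, - 12,  -  4, -23/6,37/5 , 16, 24, 33, 55,95,96]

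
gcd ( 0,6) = 6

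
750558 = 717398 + 33160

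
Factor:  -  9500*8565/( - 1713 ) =2^2 * 5^4*19^1= 47500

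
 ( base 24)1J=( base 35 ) 18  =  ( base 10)43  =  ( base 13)34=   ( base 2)101011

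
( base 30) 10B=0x38F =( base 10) 911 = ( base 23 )1ge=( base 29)12c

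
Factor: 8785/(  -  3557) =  - 5^1*7^1*251^1*3557^( - 1 ) 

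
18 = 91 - 73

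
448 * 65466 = 29328768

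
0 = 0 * 739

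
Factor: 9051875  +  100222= 9152097 = 3^1*541^1  *5639^1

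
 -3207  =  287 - 3494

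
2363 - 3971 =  - 1608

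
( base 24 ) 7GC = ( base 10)4428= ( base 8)10514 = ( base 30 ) 4RI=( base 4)1011030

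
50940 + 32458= 83398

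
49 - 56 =  -  7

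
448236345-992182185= - 543945840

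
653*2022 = 1320366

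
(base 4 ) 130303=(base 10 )1843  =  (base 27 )2E7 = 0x733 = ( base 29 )25G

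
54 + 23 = 77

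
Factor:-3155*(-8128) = 25643840  =  2^6*5^1 * 127^1*631^1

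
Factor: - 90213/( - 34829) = 3^1 * 29^( - 1)*1201^( - 1 )*30071^1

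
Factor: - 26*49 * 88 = -2^4*7^2*11^1  *13^1= - 112112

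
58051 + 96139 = 154190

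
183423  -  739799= - 556376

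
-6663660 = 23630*(  -  282)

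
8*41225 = 329800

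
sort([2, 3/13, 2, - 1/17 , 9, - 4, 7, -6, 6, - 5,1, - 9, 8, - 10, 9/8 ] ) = [ - 10, - 9 , - 6, - 5, - 4, - 1/17, 3/13,1 , 9/8, 2,2,  6, 7, 8, 9] 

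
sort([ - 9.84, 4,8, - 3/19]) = [-9.84, - 3/19, 4, 8 ]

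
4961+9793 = 14754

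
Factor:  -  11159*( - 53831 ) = 600700129 = 11159^1 * 53831^1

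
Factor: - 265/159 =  - 5/3= -3^( - 1)*5^1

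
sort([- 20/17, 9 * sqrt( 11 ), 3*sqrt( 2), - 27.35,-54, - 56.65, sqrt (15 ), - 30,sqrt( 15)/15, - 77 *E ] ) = [ - 77*E, - 56.65,-54,- 30, - 27.35, - 20/17,sqrt( 15)/15, sqrt( 15), 3*sqrt( 2),9*sqrt( 11 ) ] 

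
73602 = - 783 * ( - 94 ) 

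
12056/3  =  12056/3=4018.67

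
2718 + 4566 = 7284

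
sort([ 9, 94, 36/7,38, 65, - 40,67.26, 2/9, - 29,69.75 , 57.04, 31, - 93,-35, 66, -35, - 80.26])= [ - 93 , - 80.26, - 40, - 35, - 35 , - 29,  2/9,  36/7,9, 31,38 , 57.04, 65,66,67.26,69.75 , 94 ]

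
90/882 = 5/49 = 0.10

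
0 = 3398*0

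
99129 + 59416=158545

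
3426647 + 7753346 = 11179993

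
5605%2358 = 889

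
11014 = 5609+5405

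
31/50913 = 31/50913 = 0.00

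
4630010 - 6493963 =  - 1863953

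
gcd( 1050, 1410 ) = 30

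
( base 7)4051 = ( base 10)1408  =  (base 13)844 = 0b10110000000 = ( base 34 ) 17e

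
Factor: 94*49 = 2^1*7^2*47^1 = 4606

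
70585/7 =70585/7 =10083.57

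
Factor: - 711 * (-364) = 2^2*3^2*  7^1*13^1*79^1=258804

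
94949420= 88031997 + 6917423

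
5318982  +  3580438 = 8899420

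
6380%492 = 476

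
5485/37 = 148 + 9/37  =  148.24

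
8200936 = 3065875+5135061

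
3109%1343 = 423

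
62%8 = 6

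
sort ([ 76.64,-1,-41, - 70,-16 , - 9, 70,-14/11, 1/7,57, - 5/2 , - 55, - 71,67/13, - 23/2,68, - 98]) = [ - 98,-71,-70, - 55, -41, - 16,-23/2, - 9, - 5/2, - 14/11, - 1, 1/7, 67/13,57, 68, 70,76.64]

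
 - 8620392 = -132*65306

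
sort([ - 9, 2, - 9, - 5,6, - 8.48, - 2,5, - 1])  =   [ - 9, - 9, -8.48, - 5, -2, - 1, 2,5,6]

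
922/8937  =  922/8937 = 0.10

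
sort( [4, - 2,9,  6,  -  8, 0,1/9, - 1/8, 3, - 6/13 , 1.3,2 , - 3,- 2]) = [-8,-3, - 2, - 2,-6/13,-1/8,  0,  1/9, 1.3 , 2 , 3,4,6,9 ] 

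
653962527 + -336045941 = 317916586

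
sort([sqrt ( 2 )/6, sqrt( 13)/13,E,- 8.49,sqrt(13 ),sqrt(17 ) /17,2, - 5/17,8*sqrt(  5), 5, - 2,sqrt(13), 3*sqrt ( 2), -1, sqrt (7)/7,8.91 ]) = [ - 8.49,  -  2,-1, - 5/17,sqrt( 2 )/6,sqrt(17) /17,sqrt( 13 )/13,sqrt(7)/7,  2, E,sqrt(13 ),sqrt ( 13 ),3*sqrt( 2),5, 8.91, 8*sqrt(5 ) ]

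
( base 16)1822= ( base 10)6178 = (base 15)1c6d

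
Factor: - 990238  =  -2^1*495119^1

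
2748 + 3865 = 6613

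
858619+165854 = 1024473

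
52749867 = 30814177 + 21935690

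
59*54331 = 3205529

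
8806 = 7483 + 1323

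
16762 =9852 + 6910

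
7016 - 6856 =160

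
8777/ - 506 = - 18 + 331/506 = - 17.35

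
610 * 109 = 66490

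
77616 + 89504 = 167120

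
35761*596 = 21313556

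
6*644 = 3864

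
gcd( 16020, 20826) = 1602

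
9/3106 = 9/3106=0.00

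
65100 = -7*( - 9300)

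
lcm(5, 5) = 5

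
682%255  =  172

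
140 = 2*70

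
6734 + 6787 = 13521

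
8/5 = 1 + 3/5 = 1.60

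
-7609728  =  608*( -12516 )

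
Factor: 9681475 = 5^2*271^1*1429^1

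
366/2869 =366/2869 =0.13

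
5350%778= 682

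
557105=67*8315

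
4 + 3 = 7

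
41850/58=20925/29 = 721.55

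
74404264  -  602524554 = - 528120290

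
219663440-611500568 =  - 391837128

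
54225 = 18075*3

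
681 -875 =-194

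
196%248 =196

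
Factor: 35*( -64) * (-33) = 2^6*3^1 * 5^1*7^1*11^1 = 73920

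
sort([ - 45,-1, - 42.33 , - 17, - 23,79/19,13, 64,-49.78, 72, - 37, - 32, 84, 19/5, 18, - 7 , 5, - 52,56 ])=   [ - 52,-49.78, - 45 , - 42.33, - 37, - 32, -23, - 17 , - 7, -1,19/5,79/19,  5, 13, 18 , 56,  64,  72, 84]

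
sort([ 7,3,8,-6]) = [-6, 3,7, 8] 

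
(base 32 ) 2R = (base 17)56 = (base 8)133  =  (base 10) 91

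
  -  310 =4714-5024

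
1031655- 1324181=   -  292526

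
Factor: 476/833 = 4/7 = 2^2*7^( - 1)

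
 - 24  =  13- 37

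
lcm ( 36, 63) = 252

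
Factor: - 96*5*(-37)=2^5*3^1*5^1*37^1  =  17760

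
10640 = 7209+3431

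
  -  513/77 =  - 513/77 = - 6.66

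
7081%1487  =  1133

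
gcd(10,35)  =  5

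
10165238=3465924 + 6699314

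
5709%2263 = 1183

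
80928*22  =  1780416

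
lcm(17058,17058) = 17058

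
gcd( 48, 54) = 6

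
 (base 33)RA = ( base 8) 1605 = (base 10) 901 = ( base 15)401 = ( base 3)1020101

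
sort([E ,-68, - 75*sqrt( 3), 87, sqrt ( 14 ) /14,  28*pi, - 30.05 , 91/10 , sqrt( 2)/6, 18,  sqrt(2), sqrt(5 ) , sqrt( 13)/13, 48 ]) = [ - 75*sqrt(3 ), - 68,  -  30.05,  sqrt( 2 )/6, sqrt (14)/14,sqrt(13 )/13, sqrt( 2), sqrt ( 5 ), E, 91/10,18 , 48, 87,28*pi] 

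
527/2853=527/2853 = 0.18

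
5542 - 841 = 4701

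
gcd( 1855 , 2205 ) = 35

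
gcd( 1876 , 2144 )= 268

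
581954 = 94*6191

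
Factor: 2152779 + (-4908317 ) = -2^1*23^1 * 37^1*1619^1 = -2755538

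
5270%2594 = 82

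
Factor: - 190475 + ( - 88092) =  - 278567 = -163^1*1709^1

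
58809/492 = 19603/164 =119.53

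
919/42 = 21 + 37/42= 21.88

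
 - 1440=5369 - 6809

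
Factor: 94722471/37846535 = 3^2 * 5^( - 1 ) * 61^( - 1)*2753^1*3823^1*124087^( - 1)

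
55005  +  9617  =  64622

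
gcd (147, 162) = 3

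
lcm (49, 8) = 392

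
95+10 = 105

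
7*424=2968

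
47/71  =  47/71 = 0.66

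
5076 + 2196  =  7272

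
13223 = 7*1889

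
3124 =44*71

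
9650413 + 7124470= 16774883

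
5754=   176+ 5578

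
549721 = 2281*241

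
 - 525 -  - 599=74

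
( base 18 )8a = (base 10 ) 154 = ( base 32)4Q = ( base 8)232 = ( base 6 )414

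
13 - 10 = 3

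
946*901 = 852346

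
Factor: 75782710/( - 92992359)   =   - 2^1 *3^( - 1 )*5^1*37^( - 1 )*43^( - 1 )* 19483^( - 1)*7578271^1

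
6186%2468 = 1250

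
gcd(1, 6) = 1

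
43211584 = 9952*4342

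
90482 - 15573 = 74909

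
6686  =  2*3343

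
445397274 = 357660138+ 87737136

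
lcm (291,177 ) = 17169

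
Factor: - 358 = -2^1*179^1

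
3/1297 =3/1297 = 0.00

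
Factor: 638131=13^1*191^1*257^1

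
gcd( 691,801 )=1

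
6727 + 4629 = 11356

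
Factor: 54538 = 2^1 * 11^1*37^1*67^1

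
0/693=0 = 0.00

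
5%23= 5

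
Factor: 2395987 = 11^1*67^1 *3251^1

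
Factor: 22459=37^1 *607^1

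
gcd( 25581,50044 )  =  1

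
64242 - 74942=  -  10700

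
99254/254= 49627/127 = 390.76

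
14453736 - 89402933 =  - 74949197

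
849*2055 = 1744695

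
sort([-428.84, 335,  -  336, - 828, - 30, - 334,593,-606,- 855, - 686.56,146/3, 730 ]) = [ -855, - 828, - 686.56,- 606, - 428.84, - 336,  -  334, - 30,  146/3, 335,  593, 730]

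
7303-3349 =3954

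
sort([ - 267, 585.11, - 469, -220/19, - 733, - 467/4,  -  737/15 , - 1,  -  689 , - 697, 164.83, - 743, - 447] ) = [ - 743,-733,  -  697, - 689, - 469 , - 447, - 267, - 467/4, - 737/15, - 220/19, - 1,164.83,585.11]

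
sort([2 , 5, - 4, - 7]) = [- 7,-4,2,5] 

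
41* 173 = 7093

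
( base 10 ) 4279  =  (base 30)4MJ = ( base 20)ADJ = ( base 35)3h9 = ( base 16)10B7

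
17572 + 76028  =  93600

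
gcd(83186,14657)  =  1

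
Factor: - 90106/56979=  - 2^1*3^(  -  2 )*13^ ( - 1 )*487^( - 1)*45053^1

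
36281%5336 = 4265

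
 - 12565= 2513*( - 5)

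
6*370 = 2220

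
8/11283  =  8/11283= 0.00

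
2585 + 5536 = 8121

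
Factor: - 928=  - 2^5*29^1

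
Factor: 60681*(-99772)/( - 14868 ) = 504522061/1239 = 3^( - 1)*7^( - 1)*59^( - 1 ) *113^1 *179^1*24943^1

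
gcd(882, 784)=98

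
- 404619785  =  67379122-471998907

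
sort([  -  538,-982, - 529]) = [ - 982, - 538,-529 ]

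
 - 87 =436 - 523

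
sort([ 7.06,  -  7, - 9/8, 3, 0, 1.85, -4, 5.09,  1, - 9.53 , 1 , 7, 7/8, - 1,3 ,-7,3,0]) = [ - 9.53,  -  7,-7, - 4,-9/8,- 1,  0, 0, 7/8,1, 1,1.85, 3 , 3,  3, 5.09, 7,7.06] 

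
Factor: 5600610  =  2^1*3^3*5^1*20743^1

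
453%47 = 30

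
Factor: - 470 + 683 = 3^1*71^1 = 213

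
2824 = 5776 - 2952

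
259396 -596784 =-337388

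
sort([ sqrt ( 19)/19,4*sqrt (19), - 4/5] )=[ - 4/5, sqrt( 19)/19,4*sqrt(19)]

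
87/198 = 29/66 = 0.44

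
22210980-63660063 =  - 41449083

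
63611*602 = 38293822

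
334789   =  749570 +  - 414781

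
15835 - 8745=7090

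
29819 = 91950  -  62131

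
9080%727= 356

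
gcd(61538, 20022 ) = 2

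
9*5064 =45576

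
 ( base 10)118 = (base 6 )314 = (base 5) 433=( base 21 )5d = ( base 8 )166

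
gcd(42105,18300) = 15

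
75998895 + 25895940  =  101894835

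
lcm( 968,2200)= 24200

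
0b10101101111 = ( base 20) 39B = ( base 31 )1DR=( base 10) 1391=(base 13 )830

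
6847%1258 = 557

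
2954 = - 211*( - 14 ) 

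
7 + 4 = 11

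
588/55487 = 588/55487 = 0.01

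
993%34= 7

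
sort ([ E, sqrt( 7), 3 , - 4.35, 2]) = [- 4.35,  2, sqrt(7),  E, 3 ]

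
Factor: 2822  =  2^1*17^1*83^1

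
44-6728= - 6684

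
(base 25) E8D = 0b10001100000011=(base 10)8963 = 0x2303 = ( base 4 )2030003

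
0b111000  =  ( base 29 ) 1R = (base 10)56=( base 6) 132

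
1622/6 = 270 + 1/3 = 270.33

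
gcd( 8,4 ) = 4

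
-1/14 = -1+ 13/14 = - 0.07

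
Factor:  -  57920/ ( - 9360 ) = 724/117 = 2^2 * 3^( - 2 )*13^( - 1 )*181^1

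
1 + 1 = 2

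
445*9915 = 4412175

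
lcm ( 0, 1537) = 0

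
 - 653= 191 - 844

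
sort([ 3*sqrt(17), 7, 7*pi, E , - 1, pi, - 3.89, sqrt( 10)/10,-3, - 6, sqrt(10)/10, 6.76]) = [ - 6, - 3.89, -3,-1, sqrt(10)/10, sqrt(10)/10, E , pi,6.76, 7,3*sqrt( 17 ), 7*pi]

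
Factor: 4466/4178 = 2233/2089 = 7^1  *  11^1 *29^1*2089^( - 1)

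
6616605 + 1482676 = 8099281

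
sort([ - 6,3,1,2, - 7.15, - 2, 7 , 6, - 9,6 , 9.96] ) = [ - 9, - 7.15, - 6, - 2,1, 2, 3,6,6, 7,9.96] 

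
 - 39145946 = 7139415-46285361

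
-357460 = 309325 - 666785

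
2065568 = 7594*272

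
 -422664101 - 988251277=- 1410915378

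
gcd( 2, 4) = 2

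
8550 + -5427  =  3123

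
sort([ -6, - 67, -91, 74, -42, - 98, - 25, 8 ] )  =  [ - 98 ,- 91,-67, - 42, - 25, - 6, 8, 74 ] 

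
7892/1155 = 7892/1155 = 6.83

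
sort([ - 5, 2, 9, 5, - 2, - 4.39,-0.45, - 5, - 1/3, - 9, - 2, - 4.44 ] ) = [-9, - 5, - 5, - 4.44, - 4.39, - 2,-2, - 0.45, - 1/3, 2, 5, 9]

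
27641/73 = 378 + 47/73 = 378.64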